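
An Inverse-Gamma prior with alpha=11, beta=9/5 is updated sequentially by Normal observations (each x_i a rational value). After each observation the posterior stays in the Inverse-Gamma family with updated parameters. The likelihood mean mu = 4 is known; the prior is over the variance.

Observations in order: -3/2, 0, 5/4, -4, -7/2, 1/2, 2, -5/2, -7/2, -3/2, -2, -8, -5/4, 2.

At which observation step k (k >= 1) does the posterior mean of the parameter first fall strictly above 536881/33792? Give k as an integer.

k = 13

obs 1: x=-3/2 → posterior Inverse-Gamma(23/2, 677/40)
obs 2: x=0 → posterior Inverse-Gamma(12, 997/40)
obs 3: x=5/4 → posterior Inverse-Gamma(25/2, 4593/160)
obs 4: x=-4 → posterior Inverse-Gamma(13, 9713/160)
obs 5: x=-7/2 → posterior Inverse-Gamma(27/2, 14213/160)
obs 6: x=1/2 → posterior Inverse-Gamma(14, 15193/160)
obs 7: x=2 → posterior Inverse-Gamma(29/2, 15513/160)
obs 8: x=-5/2 → posterior Inverse-Gamma(15, 18893/160)
obs 9: x=-7/2 → posterior Inverse-Gamma(31/2, 23393/160)
obs 10: x=-3/2 → posterior Inverse-Gamma(16, 25813/160)
obs 11: x=-2 → posterior Inverse-Gamma(33/2, 28693/160)
obs 12: x=-8 → posterior Inverse-Gamma(17, 40213/160)
obs 13: x=-5/4 → posterior Inverse-Gamma(35/2, 21209/80)
obs 14: x=2 → posterior Inverse-Gamma(18, 21369/80)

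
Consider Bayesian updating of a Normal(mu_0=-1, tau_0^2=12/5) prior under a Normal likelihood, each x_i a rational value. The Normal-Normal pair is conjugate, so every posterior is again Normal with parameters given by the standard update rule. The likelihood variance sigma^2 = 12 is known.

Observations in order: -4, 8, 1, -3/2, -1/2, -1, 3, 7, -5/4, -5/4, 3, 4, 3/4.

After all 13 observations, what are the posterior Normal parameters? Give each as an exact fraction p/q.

obs 1: x=-4 → posterior Normal(-3/2, 2)
obs 2: x=8 → posterior Normal(-1/7, 12/7)
obs 3: x=1 → posterior Normal(0, 3/2)
obs 4: x=-3/2 → posterior Normal(-1/6, 4/3)
obs 5: x=-1/2 → posterior Normal(-1/5, 6/5)
obs 6: x=-1 → posterior Normal(-3/11, 12/11)
obs 7: x=3 → posterior Normal(0, 1)
obs 8: x=7 → posterior Normal(7/13, 12/13)
obs 9: x=-5/4 → posterior Normal(23/56, 6/7)
obs 10: x=-5/4 → posterior Normal(3/10, 4/5)
obs 11: x=3 → posterior Normal(15/32, 3/4)
obs 12: x=4 → posterior Normal(23/34, 12/17)
obs 13: x=3/4 → posterior Normal(49/72, 2/3)

mu_0=49/72, tau_0^2=2/3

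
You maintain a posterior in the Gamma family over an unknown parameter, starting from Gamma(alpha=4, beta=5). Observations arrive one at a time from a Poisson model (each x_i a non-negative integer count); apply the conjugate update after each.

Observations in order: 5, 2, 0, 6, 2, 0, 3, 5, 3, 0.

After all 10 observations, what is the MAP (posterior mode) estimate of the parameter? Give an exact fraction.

obs 1: x=5 → posterior Gamma(9, 6)
obs 2: x=2 → posterior Gamma(11, 7)
obs 3: x=0 → posterior Gamma(11, 8)
obs 4: x=6 → posterior Gamma(17, 9)
obs 5: x=2 → posterior Gamma(19, 10)
obs 6: x=0 → posterior Gamma(19, 11)
obs 7: x=3 → posterior Gamma(22, 12)
obs 8: x=5 → posterior Gamma(27, 13)
obs 9: x=3 → posterior Gamma(30, 14)
obs 10: x=0 → posterior Gamma(30, 15)

29/15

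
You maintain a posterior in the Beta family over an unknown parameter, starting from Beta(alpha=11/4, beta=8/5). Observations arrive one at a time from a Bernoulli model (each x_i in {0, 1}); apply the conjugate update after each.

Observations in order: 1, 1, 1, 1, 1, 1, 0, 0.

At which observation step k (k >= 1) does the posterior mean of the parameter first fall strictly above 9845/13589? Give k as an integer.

obs 1: x=1 → posterior Beta(15/4, 8/5)
obs 2: x=1 → posterior Beta(19/4, 8/5)
obs 3: x=1 → posterior Beta(23/4, 8/5)
obs 4: x=1 → posterior Beta(27/4, 8/5)
obs 5: x=1 → posterior Beta(31/4, 8/5)
obs 6: x=1 → posterior Beta(35/4, 8/5)
obs 7: x=0 → posterior Beta(35/4, 13/5)
obs 8: x=0 → posterior Beta(35/4, 18/5)

k = 2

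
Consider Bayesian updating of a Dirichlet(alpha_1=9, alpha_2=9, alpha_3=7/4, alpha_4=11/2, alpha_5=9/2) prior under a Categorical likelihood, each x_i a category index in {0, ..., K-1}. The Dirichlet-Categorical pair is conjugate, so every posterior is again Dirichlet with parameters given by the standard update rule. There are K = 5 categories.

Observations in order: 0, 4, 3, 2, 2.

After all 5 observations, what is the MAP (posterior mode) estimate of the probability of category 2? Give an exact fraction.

11/119

obs 1: x=0 → posterior Dirichlet(10, 9, 7/4, 11/2, 9/2)
obs 2: x=4 → posterior Dirichlet(10, 9, 7/4, 11/2, 11/2)
obs 3: x=3 → posterior Dirichlet(10, 9, 7/4, 13/2, 11/2)
obs 4: x=2 → posterior Dirichlet(10, 9, 11/4, 13/2, 11/2)
obs 5: x=2 → posterior Dirichlet(10, 9, 15/4, 13/2, 11/2)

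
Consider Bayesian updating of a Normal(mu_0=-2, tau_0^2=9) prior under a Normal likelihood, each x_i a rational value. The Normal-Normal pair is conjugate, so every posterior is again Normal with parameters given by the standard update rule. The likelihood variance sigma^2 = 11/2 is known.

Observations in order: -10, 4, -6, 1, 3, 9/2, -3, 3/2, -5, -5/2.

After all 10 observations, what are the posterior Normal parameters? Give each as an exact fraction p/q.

mu_0=-247/191, tau_0^2=99/191

obs 1: x=-10 → posterior Normal(-202/29, 99/29)
obs 2: x=4 → posterior Normal(-130/47, 99/47)
obs 3: x=-6 → posterior Normal(-238/65, 99/65)
obs 4: x=1 → posterior Normal(-220/83, 99/83)
obs 5: x=3 → posterior Normal(-166/101, 99/101)
obs 6: x=9/2 → posterior Normal(-5/7, 99/119)
obs 7: x=-3 → posterior Normal(-139/137, 99/137)
obs 8: x=3/2 → posterior Normal(-112/155, 99/155)
obs 9: x=-5 → posterior Normal(-202/173, 99/173)
obs 10: x=-5/2 → posterior Normal(-247/191, 99/191)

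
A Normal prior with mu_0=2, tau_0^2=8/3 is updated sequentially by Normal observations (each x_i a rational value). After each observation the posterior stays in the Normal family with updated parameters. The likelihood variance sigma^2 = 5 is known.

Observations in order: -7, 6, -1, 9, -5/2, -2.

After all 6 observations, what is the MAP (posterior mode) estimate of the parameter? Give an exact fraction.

obs 1: x=-7 → posterior Normal(-26/23, 40/23)
obs 2: x=6 → posterior Normal(22/31, 40/31)
obs 3: x=-1 → posterior Normal(14/39, 40/39)
obs 4: x=9 → posterior Normal(86/47, 40/47)
obs 5: x=-5/2 → posterior Normal(6/5, 8/11)
obs 6: x=-2 → posterior Normal(50/63, 40/63)

50/63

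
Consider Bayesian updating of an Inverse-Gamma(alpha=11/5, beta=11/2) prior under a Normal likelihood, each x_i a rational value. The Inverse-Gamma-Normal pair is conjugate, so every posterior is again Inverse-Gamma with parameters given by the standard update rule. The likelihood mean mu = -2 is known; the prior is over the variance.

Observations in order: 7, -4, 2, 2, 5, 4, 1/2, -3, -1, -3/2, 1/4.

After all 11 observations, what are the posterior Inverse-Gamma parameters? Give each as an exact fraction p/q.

obs 1: x=7 → posterior Inverse-Gamma(27/10, 46)
obs 2: x=-4 → posterior Inverse-Gamma(16/5, 48)
obs 3: x=2 → posterior Inverse-Gamma(37/10, 56)
obs 4: x=2 → posterior Inverse-Gamma(21/5, 64)
obs 5: x=5 → posterior Inverse-Gamma(47/10, 177/2)
obs 6: x=4 → posterior Inverse-Gamma(26/5, 213/2)
obs 7: x=1/2 → posterior Inverse-Gamma(57/10, 877/8)
obs 8: x=-3 → posterior Inverse-Gamma(31/5, 881/8)
obs 9: x=-1 → posterior Inverse-Gamma(67/10, 885/8)
obs 10: x=-3/2 → posterior Inverse-Gamma(36/5, 443/4)
obs 11: x=1/4 → posterior Inverse-Gamma(77/10, 3625/32)

alpha=77/10, beta=3625/32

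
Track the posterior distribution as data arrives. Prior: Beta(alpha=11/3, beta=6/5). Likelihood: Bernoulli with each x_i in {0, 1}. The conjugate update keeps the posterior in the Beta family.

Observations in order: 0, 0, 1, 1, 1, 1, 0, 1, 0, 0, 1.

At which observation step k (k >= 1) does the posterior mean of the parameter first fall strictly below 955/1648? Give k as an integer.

k = 2

obs 1: x=0 → posterior Beta(11/3, 11/5)
obs 2: x=0 → posterior Beta(11/3, 16/5)
obs 3: x=1 → posterior Beta(14/3, 16/5)
obs 4: x=1 → posterior Beta(17/3, 16/5)
obs 5: x=1 → posterior Beta(20/3, 16/5)
obs 6: x=1 → posterior Beta(23/3, 16/5)
obs 7: x=0 → posterior Beta(23/3, 21/5)
obs 8: x=1 → posterior Beta(26/3, 21/5)
obs 9: x=0 → posterior Beta(26/3, 26/5)
obs 10: x=0 → posterior Beta(26/3, 31/5)
obs 11: x=1 → posterior Beta(29/3, 31/5)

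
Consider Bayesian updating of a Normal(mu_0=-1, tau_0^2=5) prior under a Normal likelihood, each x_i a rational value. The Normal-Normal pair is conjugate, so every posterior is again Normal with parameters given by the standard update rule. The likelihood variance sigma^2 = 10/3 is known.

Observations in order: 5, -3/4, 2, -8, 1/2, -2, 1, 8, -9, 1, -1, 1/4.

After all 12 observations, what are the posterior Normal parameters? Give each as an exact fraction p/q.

mu_0=-11/38, tau_0^2=5/19

obs 1: x=5 → posterior Normal(13/5, 2)
obs 2: x=-3/4 → posterior Normal(43/32, 5/4)
obs 3: x=2 → posterior Normal(67/44, 10/11)
obs 4: x=-8 → posterior Normal(-29/56, 5/7)
obs 5: x=1/2 → posterior Normal(-23/68, 10/17)
obs 6: x=-2 → posterior Normal(-47/80, 1/2)
obs 7: x=1 → posterior Normal(-35/92, 10/23)
obs 8: x=8 → posterior Normal(61/104, 5/13)
obs 9: x=-9 → posterior Normal(-47/116, 10/29)
obs 10: x=1 → posterior Normal(-35/128, 5/16)
obs 11: x=-1 → posterior Normal(-47/140, 2/7)
obs 12: x=1/4 → posterior Normal(-11/38, 5/19)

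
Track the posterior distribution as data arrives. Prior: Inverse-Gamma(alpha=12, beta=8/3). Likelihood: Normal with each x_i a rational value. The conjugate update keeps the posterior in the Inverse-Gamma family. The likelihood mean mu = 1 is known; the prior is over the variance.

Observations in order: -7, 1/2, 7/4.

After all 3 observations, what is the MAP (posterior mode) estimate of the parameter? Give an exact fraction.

3367/1392

obs 1: x=-7 → posterior Inverse-Gamma(25/2, 104/3)
obs 2: x=1/2 → posterior Inverse-Gamma(13, 835/24)
obs 3: x=7/4 → posterior Inverse-Gamma(27/2, 3367/96)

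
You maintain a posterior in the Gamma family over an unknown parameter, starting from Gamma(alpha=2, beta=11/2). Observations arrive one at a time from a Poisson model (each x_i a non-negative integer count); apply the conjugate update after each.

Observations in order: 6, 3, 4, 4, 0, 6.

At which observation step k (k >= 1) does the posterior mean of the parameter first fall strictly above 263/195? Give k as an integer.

obs 1: x=6 → posterior Gamma(8, 13/2)
obs 2: x=3 → posterior Gamma(11, 15/2)
obs 3: x=4 → posterior Gamma(15, 17/2)
obs 4: x=4 → posterior Gamma(19, 19/2)
obs 5: x=0 → posterior Gamma(19, 21/2)
obs 6: x=6 → posterior Gamma(25, 23/2)

k = 2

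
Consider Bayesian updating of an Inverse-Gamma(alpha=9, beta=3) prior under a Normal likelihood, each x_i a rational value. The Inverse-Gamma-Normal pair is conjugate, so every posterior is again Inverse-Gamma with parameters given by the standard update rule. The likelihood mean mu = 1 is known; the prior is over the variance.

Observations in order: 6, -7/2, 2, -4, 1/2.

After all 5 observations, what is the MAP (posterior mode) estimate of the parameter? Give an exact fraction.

obs 1: x=6 → posterior Inverse-Gamma(19/2, 31/2)
obs 2: x=-7/2 → posterior Inverse-Gamma(10, 205/8)
obs 3: x=2 → posterior Inverse-Gamma(21/2, 209/8)
obs 4: x=-4 → posterior Inverse-Gamma(11, 309/8)
obs 5: x=1/2 → posterior Inverse-Gamma(23/2, 155/4)

31/10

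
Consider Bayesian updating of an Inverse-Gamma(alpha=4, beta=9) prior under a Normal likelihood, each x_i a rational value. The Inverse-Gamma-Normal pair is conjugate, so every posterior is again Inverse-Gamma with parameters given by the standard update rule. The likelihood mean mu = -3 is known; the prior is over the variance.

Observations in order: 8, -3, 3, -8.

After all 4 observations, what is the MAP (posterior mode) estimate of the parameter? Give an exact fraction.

100/7

obs 1: x=8 → posterior Inverse-Gamma(9/2, 139/2)
obs 2: x=-3 → posterior Inverse-Gamma(5, 139/2)
obs 3: x=3 → posterior Inverse-Gamma(11/2, 175/2)
obs 4: x=-8 → posterior Inverse-Gamma(6, 100)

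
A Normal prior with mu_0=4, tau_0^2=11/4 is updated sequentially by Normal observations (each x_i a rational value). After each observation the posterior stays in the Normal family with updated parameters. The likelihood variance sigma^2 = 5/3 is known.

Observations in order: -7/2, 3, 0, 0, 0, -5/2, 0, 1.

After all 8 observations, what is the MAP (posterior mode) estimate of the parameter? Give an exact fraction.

7/142

obs 1: x=-7/2 → posterior Normal(-71/106, 55/53)
obs 2: x=3 → posterior Normal(127/172, 55/86)
obs 3: x=0 → posterior Normal(127/238, 55/119)
obs 4: x=0 → posterior Normal(127/304, 55/152)
obs 5: x=0 → posterior Normal(127/370, 11/37)
obs 6: x=-5/2 → posterior Normal(-19/218, 55/218)
obs 7: x=0 → posterior Normal(-19/251, 55/251)
obs 8: x=1 → posterior Normal(7/142, 55/284)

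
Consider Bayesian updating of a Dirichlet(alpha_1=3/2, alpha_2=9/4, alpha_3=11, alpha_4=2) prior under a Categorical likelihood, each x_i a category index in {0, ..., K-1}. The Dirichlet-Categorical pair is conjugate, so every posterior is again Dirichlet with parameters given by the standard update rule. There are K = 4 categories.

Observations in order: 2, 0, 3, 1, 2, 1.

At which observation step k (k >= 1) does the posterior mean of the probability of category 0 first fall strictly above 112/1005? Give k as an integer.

obs 1: x=2 → posterior Dirichlet(3/2, 9/4, 12, 2)
obs 2: x=0 → posterior Dirichlet(5/2, 9/4, 12, 2)
obs 3: x=3 → posterior Dirichlet(5/2, 9/4, 12, 3)
obs 4: x=1 → posterior Dirichlet(5/2, 13/4, 12, 3)
obs 5: x=2 → posterior Dirichlet(5/2, 13/4, 13, 3)
obs 6: x=1 → posterior Dirichlet(5/2, 17/4, 13, 3)

k = 2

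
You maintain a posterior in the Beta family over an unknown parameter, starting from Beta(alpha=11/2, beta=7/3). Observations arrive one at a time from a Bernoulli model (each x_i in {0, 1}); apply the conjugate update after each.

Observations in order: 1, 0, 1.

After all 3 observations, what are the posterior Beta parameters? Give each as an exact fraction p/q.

alpha=15/2, beta=10/3

obs 1: x=1 → posterior Beta(13/2, 7/3)
obs 2: x=0 → posterior Beta(13/2, 10/3)
obs 3: x=1 → posterior Beta(15/2, 10/3)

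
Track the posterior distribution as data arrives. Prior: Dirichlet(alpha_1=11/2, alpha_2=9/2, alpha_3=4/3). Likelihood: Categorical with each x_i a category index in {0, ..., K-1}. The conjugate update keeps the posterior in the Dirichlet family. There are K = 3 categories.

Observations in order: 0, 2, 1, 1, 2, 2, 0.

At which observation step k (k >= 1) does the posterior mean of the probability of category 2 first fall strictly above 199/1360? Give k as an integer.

obs 1: x=0 → posterior Dirichlet(13/2, 9/2, 4/3)
obs 2: x=2 → posterior Dirichlet(13/2, 9/2, 7/3)
obs 3: x=1 → posterior Dirichlet(13/2, 11/2, 7/3)
obs 4: x=1 → posterior Dirichlet(13/2, 13/2, 7/3)
obs 5: x=2 → posterior Dirichlet(13/2, 13/2, 10/3)
obs 6: x=2 → posterior Dirichlet(13/2, 13/2, 13/3)
obs 7: x=0 → posterior Dirichlet(15/2, 13/2, 13/3)

k = 2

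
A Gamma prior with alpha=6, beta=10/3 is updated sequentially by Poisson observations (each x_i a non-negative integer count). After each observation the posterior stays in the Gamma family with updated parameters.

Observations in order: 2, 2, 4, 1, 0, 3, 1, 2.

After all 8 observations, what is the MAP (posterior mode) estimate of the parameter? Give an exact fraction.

30/17

obs 1: x=2 → posterior Gamma(8, 13/3)
obs 2: x=2 → posterior Gamma(10, 16/3)
obs 3: x=4 → posterior Gamma(14, 19/3)
obs 4: x=1 → posterior Gamma(15, 22/3)
obs 5: x=0 → posterior Gamma(15, 25/3)
obs 6: x=3 → posterior Gamma(18, 28/3)
obs 7: x=1 → posterior Gamma(19, 31/3)
obs 8: x=2 → posterior Gamma(21, 34/3)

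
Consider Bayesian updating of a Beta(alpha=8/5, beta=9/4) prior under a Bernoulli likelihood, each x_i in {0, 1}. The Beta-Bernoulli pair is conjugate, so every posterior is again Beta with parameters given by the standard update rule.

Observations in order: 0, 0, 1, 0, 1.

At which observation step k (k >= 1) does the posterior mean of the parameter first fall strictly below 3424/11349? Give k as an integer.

obs 1: x=0 → posterior Beta(8/5, 13/4)
obs 2: x=0 → posterior Beta(8/5, 17/4)
obs 3: x=1 → posterior Beta(13/5, 17/4)
obs 4: x=0 → posterior Beta(13/5, 21/4)
obs 5: x=1 → posterior Beta(18/5, 21/4)

k = 2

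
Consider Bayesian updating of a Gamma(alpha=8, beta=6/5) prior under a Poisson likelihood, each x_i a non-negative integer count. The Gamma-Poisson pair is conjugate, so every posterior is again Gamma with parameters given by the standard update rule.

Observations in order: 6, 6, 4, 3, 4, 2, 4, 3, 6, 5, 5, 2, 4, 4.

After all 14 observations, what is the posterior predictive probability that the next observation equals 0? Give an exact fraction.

13604954401490694605407459349340333148148602934837548664497609008505059805448496777512102274833734792075546169942455223320576/912034456046446591670769941126967809732389880154759674362919253085466672523897586208912607420113148072606337611541329196453281

obs 1: x=6 → posterior Gamma(14, 11/5)
obs 2: x=6 → posterior Gamma(20, 16/5)
obs 3: x=4 → posterior Gamma(24, 21/5)
obs 4: x=3 → posterior Gamma(27, 26/5)
obs 5: x=4 → posterior Gamma(31, 31/5)
obs 6: x=2 → posterior Gamma(33, 36/5)
obs 7: x=4 → posterior Gamma(37, 41/5)
obs 8: x=3 → posterior Gamma(40, 46/5)
obs 9: x=6 → posterior Gamma(46, 51/5)
obs 10: x=5 → posterior Gamma(51, 56/5)
obs 11: x=5 → posterior Gamma(56, 61/5)
obs 12: x=2 → posterior Gamma(58, 66/5)
obs 13: x=4 → posterior Gamma(62, 71/5)
obs 14: x=4 → posterior Gamma(66, 76/5)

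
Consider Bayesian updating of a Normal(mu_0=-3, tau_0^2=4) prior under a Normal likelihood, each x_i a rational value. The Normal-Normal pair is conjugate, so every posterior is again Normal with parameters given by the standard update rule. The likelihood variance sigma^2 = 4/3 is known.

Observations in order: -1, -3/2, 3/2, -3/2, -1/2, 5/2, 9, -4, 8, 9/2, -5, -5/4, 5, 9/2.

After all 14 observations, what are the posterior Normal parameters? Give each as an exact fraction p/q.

mu_0=231/172, tau_0^2=4/43

obs 1: x=-1 → posterior Normal(-3/2, 1)
obs 2: x=-3/2 → posterior Normal(-3/2, 4/7)
obs 3: x=3/2 → posterior Normal(-3/5, 2/5)
obs 4: x=-3/2 → posterior Normal(-21/26, 4/13)
obs 5: x=-1/2 → posterior Normal(-3/4, 1/4)
obs 6: x=5/2 → posterior Normal(-9/38, 4/19)
obs 7: x=9 → posterior Normal(45/44, 2/11)
obs 8: x=-4 → posterior Normal(21/50, 4/25)
obs 9: x=8 → posterior Normal(69/56, 1/7)
obs 10: x=9/2 → posterior Normal(48/31, 4/31)
obs 11: x=-5 → posterior Normal(33/34, 2/17)
obs 12: x=-5/4 → posterior Normal(117/148, 4/37)
obs 13: x=5 → posterior Normal(177/160, 1/10)
obs 14: x=9/2 → posterior Normal(231/172, 4/43)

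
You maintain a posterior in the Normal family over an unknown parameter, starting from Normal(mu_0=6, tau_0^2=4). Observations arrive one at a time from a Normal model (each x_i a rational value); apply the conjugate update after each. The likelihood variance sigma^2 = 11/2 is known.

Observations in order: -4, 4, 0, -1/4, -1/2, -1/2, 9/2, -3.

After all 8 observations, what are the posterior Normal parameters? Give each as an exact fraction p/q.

mu_0=68/75, tau_0^2=44/75

obs 1: x=-4 → posterior Normal(34/19, 44/19)
obs 2: x=4 → posterior Normal(22/9, 44/27)
obs 3: x=0 → posterior Normal(66/35, 44/35)
obs 4: x=-1/4 → posterior Normal(64/43, 44/43)
obs 5: x=-1/2 → posterior Normal(20/17, 44/51)
obs 6: x=-1/2 → posterior Normal(56/59, 44/59)
obs 7: x=9/2 → posterior Normal(92/67, 44/67)
obs 8: x=-3 → posterior Normal(68/75, 44/75)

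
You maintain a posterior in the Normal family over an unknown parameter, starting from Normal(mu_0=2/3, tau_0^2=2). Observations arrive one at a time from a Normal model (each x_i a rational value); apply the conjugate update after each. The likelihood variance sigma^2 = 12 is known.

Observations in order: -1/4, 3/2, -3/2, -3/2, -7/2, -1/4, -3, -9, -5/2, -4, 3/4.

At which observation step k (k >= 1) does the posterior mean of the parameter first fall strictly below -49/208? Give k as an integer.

obs 1: x=-1/4 → posterior Normal(15/28, 12/7)
obs 2: x=3/2 → posterior Normal(21/32, 3/2)
obs 3: x=-3/2 → posterior Normal(5/12, 4/3)
obs 4: x=-3/2 → posterior Normal(9/40, 6/5)
obs 5: x=-7/2 → posterior Normal(-5/44, 12/11)
obs 6: x=-1/4 → posterior Normal(-1/8, 1)
obs 7: x=-3 → posterior Normal(-9/26, 12/13)
obs 8: x=-9 → posterior Normal(-27/28, 6/7)
obs 9: x=-5/2 → posterior Normal(-16/15, 4/5)
obs 10: x=-4 → posterior Normal(-5/4, 3/4)
obs 11: x=3/4 → posterior Normal(-77/68, 12/17)

k = 7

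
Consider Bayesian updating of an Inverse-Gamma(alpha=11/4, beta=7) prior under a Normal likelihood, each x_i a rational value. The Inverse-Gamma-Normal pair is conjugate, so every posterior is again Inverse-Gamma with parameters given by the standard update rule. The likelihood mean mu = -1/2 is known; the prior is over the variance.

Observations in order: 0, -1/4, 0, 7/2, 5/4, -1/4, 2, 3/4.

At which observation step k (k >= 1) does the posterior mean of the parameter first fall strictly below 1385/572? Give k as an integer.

k = 3

obs 1: x=0 → posterior Inverse-Gamma(13/4, 57/8)
obs 2: x=-1/4 → posterior Inverse-Gamma(15/4, 229/32)
obs 3: x=0 → posterior Inverse-Gamma(17/4, 233/32)
obs 4: x=7/2 → posterior Inverse-Gamma(19/4, 489/32)
obs 5: x=5/4 → posterior Inverse-Gamma(21/4, 269/16)
obs 6: x=-1/4 → posterior Inverse-Gamma(23/4, 539/32)
obs 7: x=2 → posterior Inverse-Gamma(25/4, 639/32)
obs 8: x=3/4 → posterior Inverse-Gamma(27/4, 83/4)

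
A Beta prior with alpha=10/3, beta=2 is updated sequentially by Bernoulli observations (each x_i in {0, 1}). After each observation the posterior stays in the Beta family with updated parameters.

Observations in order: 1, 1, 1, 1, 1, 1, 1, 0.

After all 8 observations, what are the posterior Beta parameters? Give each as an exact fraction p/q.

alpha=31/3, beta=3

obs 1: x=1 → posterior Beta(13/3, 2)
obs 2: x=1 → posterior Beta(16/3, 2)
obs 3: x=1 → posterior Beta(19/3, 2)
obs 4: x=1 → posterior Beta(22/3, 2)
obs 5: x=1 → posterior Beta(25/3, 2)
obs 6: x=1 → posterior Beta(28/3, 2)
obs 7: x=1 → posterior Beta(31/3, 2)
obs 8: x=0 → posterior Beta(31/3, 3)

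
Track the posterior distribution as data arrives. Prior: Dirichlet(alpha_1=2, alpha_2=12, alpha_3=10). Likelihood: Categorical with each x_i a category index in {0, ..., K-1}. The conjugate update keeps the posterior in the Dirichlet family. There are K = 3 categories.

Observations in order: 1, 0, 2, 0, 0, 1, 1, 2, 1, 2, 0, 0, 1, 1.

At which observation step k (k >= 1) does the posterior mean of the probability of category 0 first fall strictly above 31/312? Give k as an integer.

obs 1: x=1 → posterior Dirichlet(2, 13, 10)
obs 2: x=0 → posterior Dirichlet(3, 13, 10)
obs 3: x=2 → posterior Dirichlet(3, 13, 11)
obs 4: x=0 → posterior Dirichlet(4, 13, 11)
obs 5: x=0 → posterior Dirichlet(5, 13, 11)
obs 6: x=1 → posterior Dirichlet(5, 14, 11)
obs 7: x=1 → posterior Dirichlet(5, 15, 11)
obs 8: x=2 → posterior Dirichlet(5, 15, 12)
obs 9: x=1 → posterior Dirichlet(5, 16, 12)
obs 10: x=2 → posterior Dirichlet(5, 16, 13)
obs 11: x=0 → posterior Dirichlet(6, 16, 13)
obs 12: x=0 → posterior Dirichlet(7, 16, 13)
obs 13: x=1 → posterior Dirichlet(7, 17, 13)
obs 14: x=1 → posterior Dirichlet(7, 18, 13)

k = 2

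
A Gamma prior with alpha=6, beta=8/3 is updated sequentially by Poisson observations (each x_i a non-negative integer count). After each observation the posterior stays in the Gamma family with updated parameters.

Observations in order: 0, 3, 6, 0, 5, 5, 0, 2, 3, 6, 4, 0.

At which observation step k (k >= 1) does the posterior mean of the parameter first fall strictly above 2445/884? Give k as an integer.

k = 6

obs 1: x=0 → posterior Gamma(6, 11/3)
obs 2: x=3 → posterior Gamma(9, 14/3)
obs 3: x=6 → posterior Gamma(15, 17/3)
obs 4: x=0 → posterior Gamma(15, 20/3)
obs 5: x=5 → posterior Gamma(20, 23/3)
obs 6: x=5 → posterior Gamma(25, 26/3)
obs 7: x=0 → posterior Gamma(25, 29/3)
obs 8: x=2 → posterior Gamma(27, 32/3)
obs 9: x=3 → posterior Gamma(30, 35/3)
obs 10: x=6 → posterior Gamma(36, 38/3)
obs 11: x=4 → posterior Gamma(40, 41/3)
obs 12: x=0 → posterior Gamma(40, 44/3)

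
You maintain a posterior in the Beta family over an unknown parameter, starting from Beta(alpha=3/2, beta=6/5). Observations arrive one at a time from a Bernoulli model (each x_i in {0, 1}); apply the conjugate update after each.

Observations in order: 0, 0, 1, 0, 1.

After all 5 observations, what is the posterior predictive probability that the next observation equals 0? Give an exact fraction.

obs 1: x=0 → posterior Beta(3/2, 11/5)
obs 2: x=0 → posterior Beta(3/2, 16/5)
obs 3: x=1 → posterior Beta(5/2, 16/5)
obs 4: x=0 → posterior Beta(5/2, 21/5)
obs 5: x=1 → posterior Beta(7/2, 21/5)

6/11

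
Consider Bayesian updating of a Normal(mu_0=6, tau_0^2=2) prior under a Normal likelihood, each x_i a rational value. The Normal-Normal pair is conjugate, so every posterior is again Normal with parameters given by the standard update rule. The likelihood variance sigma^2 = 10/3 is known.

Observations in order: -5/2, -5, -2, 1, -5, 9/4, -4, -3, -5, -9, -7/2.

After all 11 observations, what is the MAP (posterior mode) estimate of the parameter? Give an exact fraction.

obs 1: x=-5/2 → posterior Normal(45/16, 5/4)
obs 2: x=-5 → posterior Normal(15/22, 10/11)
obs 3: x=-2 → posterior Normal(3/28, 5/7)
obs 4: x=1 → posterior Normal(9/34, 10/17)
obs 5: x=-5 → posterior Normal(-21/40, 1/2)
obs 6: x=9/4 → posterior Normal(-15/92, 10/23)
obs 7: x=-4 → posterior Normal(-63/104, 5/13)
obs 8: x=-3 → posterior Normal(-99/116, 10/29)
obs 9: x=-5 → posterior Normal(-159/128, 5/16)
obs 10: x=-9 → posterior Normal(-267/140, 2/7)
obs 11: x=-7/2 → posterior Normal(-309/152, 5/19)

-309/152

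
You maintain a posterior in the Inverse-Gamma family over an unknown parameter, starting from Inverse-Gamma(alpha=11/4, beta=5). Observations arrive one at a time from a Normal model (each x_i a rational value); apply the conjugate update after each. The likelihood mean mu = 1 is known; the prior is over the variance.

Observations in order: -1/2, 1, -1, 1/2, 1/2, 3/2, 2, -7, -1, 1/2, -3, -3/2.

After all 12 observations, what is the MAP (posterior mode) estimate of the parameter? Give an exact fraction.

217/39

obs 1: x=-1/2 → posterior Inverse-Gamma(13/4, 49/8)
obs 2: x=1 → posterior Inverse-Gamma(15/4, 49/8)
obs 3: x=-1 → posterior Inverse-Gamma(17/4, 65/8)
obs 4: x=1/2 → posterior Inverse-Gamma(19/4, 33/4)
obs 5: x=1/2 → posterior Inverse-Gamma(21/4, 67/8)
obs 6: x=3/2 → posterior Inverse-Gamma(23/4, 17/2)
obs 7: x=2 → posterior Inverse-Gamma(25/4, 9)
obs 8: x=-7 → posterior Inverse-Gamma(27/4, 41)
obs 9: x=-1 → posterior Inverse-Gamma(29/4, 43)
obs 10: x=1/2 → posterior Inverse-Gamma(31/4, 345/8)
obs 11: x=-3 → posterior Inverse-Gamma(33/4, 409/8)
obs 12: x=-3/2 → posterior Inverse-Gamma(35/4, 217/4)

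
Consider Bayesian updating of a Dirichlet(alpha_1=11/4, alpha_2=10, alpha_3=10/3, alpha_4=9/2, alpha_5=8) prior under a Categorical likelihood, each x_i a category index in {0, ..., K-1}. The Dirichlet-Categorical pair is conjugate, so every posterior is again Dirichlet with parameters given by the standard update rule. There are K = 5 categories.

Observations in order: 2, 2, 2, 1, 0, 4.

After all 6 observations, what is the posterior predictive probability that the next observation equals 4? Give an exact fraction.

108/415

obs 1: x=2 → posterior Dirichlet(11/4, 10, 13/3, 9/2, 8)
obs 2: x=2 → posterior Dirichlet(11/4, 10, 16/3, 9/2, 8)
obs 3: x=2 → posterior Dirichlet(11/4, 10, 19/3, 9/2, 8)
obs 4: x=1 → posterior Dirichlet(11/4, 11, 19/3, 9/2, 8)
obs 5: x=0 → posterior Dirichlet(15/4, 11, 19/3, 9/2, 8)
obs 6: x=4 → posterior Dirichlet(15/4, 11, 19/3, 9/2, 9)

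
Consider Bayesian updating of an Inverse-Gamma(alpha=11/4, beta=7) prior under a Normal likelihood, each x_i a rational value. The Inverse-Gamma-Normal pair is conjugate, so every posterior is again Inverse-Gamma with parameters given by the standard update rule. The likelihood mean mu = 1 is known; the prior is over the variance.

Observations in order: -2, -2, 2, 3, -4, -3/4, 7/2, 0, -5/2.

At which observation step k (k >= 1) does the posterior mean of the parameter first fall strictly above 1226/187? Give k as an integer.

k = 5

obs 1: x=-2 → posterior Inverse-Gamma(13/4, 23/2)
obs 2: x=-2 → posterior Inverse-Gamma(15/4, 16)
obs 3: x=2 → posterior Inverse-Gamma(17/4, 33/2)
obs 4: x=3 → posterior Inverse-Gamma(19/4, 37/2)
obs 5: x=-4 → posterior Inverse-Gamma(21/4, 31)
obs 6: x=-3/4 → posterior Inverse-Gamma(23/4, 1041/32)
obs 7: x=7/2 → posterior Inverse-Gamma(25/4, 1141/32)
obs 8: x=0 → posterior Inverse-Gamma(27/4, 1157/32)
obs 9: x=-5/2 → posterior Inverse-Gamma(29/4, 1353/32)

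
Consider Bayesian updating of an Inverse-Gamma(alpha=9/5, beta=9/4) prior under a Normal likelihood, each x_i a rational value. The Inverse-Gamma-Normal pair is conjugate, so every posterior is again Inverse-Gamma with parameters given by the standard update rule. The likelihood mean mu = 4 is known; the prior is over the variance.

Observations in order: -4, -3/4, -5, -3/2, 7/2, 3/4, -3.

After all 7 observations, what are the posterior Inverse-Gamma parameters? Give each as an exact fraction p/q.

obs 1: x=-4 → posterior Inverse-Gamma(23/10, 137/4)
obs 2: x=-3/4 → posterior Inverse-Gamma(14/5, 1457/32)
obs 3: x=-5 → posterior Inverse-Gamma(33/10, 2753/32)
obs 4: x=-3/2 → posterior Inverse-Gamma(19/5, 3237/32)
obs 5: x=7/2 → posterior Inverse-Gamma(43/10, 3241/32)
obs 6: x=3/4 → posterior Inverse-Gamma(24/5, 1705/16)
obs 7: x=-3 → posterior Inverse-Gamma(53/10, 2097/16)

alpha=53/10, beta=2097/16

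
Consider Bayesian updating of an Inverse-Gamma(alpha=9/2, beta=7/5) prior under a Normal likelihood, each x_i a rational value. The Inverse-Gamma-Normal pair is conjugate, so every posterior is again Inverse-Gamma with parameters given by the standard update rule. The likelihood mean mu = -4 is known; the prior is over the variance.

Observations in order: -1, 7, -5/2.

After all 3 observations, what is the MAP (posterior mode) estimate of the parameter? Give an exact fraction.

obs 1: x=-1 → posterior Inverse-Gamma(5, 59/10)
obs 2: x=7 → posterior Inverse-Gamma(11/2, 332/5)
obs 3: x=-5/2 → posterior Inverse-Gamma(6, 2701/40)

2701/280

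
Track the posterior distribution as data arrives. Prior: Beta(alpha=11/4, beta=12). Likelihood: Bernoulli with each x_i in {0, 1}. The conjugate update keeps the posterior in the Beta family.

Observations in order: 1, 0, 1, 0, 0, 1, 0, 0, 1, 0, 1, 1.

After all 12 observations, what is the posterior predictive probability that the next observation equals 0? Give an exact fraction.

obs 1: x=1 → posterior Beta(15/4, 12)
obs 2: x=0 → posterior Beta(15/4, 13)
obs 3: x=1 → posterior Beta(19/4, 13)
obs 4: x=0 → posterior Beta(19/4, 14)
obs 5: x=0 → posterior Beta(19/4, 15)
obs 6: x=1 → posterior Beta(23/4, 15)
obs 7: x=0 → posterior Beta(23/4, 16)
obs 8: x=0 → posterior Beta(23/4, 17)
obs 9: x=1 → posterior Beta(27/4, 17)
obs 10: x=0 → posterior Beta(27/4, 18)
obs 11: x=1 → posterior Beta(31/4, 18)
obs 12: x=1 → posterior Beta(35/4, 18)

72/107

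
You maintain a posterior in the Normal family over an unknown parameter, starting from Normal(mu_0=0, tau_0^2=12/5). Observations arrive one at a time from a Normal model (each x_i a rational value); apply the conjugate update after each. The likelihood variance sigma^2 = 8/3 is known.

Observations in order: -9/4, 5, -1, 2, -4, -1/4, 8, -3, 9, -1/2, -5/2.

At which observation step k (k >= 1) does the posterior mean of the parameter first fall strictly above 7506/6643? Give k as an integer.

obs 1: x=-9/4 → posterior Normal(-81/76, 24/19)
obs 2: x=5 → posterior Normal(99/112, 6/7)
obs 3: x=-1 → posterior Normal(63/148, 24/37)
obs 4: x=2 → posterior Normal(135/184, 12/23)
obs 5: x=-4 → posterior Normal(-9/220, 24/55)
obs 6: x=-1/4 → posterior Normal(-9/128, 3/8)
obs 7: x=8 → posterior Normal(135/146, 24/73)
obs 8: x=-3 → posterior Normal(81/164, 12/41)
obs 9: x=9 → posterior Normal(243/182, 24/91)
obs 10: x=-1/2 → posterior Normal(117/100, 6/25)
obs 11: x=-5/2 → posterior Normal(189/218, 24/109)

k = 9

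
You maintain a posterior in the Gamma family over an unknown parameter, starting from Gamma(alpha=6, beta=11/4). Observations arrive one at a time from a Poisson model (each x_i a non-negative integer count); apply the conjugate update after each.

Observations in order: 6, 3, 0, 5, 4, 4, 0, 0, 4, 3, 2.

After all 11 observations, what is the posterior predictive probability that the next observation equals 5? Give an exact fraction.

obs 1: x=6 → posterior Gamma(12, 15/4)
obs 2: x=3 → posterior Gamma(15, 19/4)
obs 3: x=0 → posterior Gamma(15, 23/4)
obs 4: x=5 → posterior Gamma(20, 27/4)
obs 5: x=4 → posterior Gamma(24, 31/4)
obs 6: x=4 → posterior Gamma(28, 35/4)
obs 7: x=0 → posterior Gamma(28, 39/4)
obs 8: x=0 → posterior Gamma(28, 43/4)
obs 9: x=4 → posterior Gamma(32, 47/4)
obs 10: x=3 → posterior Gamma(35, 51/4)
obs 11: x=2 → posterior Gamma(37, 55/4)

18985935347206471834340075611038015895492841154336929321289062500000000000/237566111385928825180581197186581724740035515556906717126291161106235417081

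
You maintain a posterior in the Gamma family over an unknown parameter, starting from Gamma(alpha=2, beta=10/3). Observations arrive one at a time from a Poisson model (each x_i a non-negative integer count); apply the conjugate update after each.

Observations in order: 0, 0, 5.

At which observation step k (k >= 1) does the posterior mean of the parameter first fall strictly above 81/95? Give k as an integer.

obs 1: x=0 → posterior Gamma(2, 13/3)
obs 2: x=0 → posterior Gamma(2, 16/3)
obs 3: x=5 → posterior Gamma(7, 19/3)

k = 3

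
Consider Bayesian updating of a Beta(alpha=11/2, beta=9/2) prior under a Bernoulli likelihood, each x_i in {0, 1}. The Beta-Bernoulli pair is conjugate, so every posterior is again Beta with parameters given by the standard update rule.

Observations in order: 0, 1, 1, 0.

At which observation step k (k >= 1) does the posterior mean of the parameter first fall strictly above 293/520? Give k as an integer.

k = 3

obs 1: x=0 → posterior Beta(11/2, 11/2)
obs 2: x=1 → posterior Beta(13/2, 11/2)
obs 3: x=1 → posterior Beta(15/2, 11/2)
obs 4: x=0 → posterior Beta(15/2, 13/2)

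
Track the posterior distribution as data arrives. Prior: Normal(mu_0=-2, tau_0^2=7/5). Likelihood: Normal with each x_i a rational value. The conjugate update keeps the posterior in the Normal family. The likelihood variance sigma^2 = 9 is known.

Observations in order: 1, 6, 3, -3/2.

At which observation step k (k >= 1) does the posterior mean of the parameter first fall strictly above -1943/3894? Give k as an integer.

obs 1: x=1 → posterior Normal(-83/52, 63/52)
obs 2: x=6 → posterior Normal(-41/59, 63/59)
obs 3: x=3 → posterior Normal(-10/33, 21/22)
obs 4: x=-3/2 → posterior Normal(-61/146, 63/73)

k = 3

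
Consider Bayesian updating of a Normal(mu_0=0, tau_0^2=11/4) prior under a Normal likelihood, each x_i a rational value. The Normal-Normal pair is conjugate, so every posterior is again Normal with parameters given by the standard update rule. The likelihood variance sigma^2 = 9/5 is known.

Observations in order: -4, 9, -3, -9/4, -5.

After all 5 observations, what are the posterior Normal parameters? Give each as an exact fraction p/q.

mu_0=-1155/1244, tau_0^2=99/311

obs 1: x=-4 → posterior Normal(-220/91, 99/91)
obs 2: x=9 → posterior Normal(275/146, 99/146)
obs 3: x=-3 → posterior Normal(110/201, 33/67)
obs 4: x=-9/4 → posterior Normal(-55/1024, 99/256)
obs 5: x=-5 → posterior Normal(-1155/1244, 99/311)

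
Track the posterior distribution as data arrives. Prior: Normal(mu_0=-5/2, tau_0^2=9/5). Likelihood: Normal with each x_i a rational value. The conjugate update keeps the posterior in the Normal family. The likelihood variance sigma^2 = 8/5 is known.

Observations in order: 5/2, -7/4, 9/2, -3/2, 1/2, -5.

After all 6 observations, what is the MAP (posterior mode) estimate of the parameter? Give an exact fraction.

obs 1: x=5/2 → posterior Normal(5/34, 72/85)
obs 2: x=-7/4 → posterior Normal(-53/104, 36/65)
obs 3: x=9/2 → posterior Normal(109/140, 72/175)
obs 4: x=-3/2 → posterior Normal(5/16, 18/55)
obs 5: x=1/2 → posterior Normal(73/212, 72/265)
obs 6: x=-5 → posterior Normal(-107/248, 36/155)

-107/248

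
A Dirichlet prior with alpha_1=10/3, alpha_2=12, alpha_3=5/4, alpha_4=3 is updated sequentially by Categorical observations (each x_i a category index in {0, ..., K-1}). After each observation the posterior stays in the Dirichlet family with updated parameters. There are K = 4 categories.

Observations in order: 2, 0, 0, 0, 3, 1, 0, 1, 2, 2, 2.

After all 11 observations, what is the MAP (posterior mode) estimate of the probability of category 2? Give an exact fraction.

51/319

obs 1: x=2 → posterior Dirichlet(10/3, 12, 9/4, 3)
obs 2: x=0 → posterior Dirichlet(13/3, 12, 9/4, 3)
obs 3: x=0 → posterior Dirichlet(16/3, 12, 9/4, 3)
obs 4: x=0 → posterior Dirichlet(19/3, 12, 9/4, 3)
obs 5: x=3 → posterior Dirichlet(19/3, 12, 9/4, 4)
obs 6: x=1 → posterior Dirichlet(19/3, 13, 9/4, 4)
obs 7: x=0 → posterior Dirichlet(22/3, 13, 9/4, 4)
obs 8: x=1 → posterior Dirichlet(22/3, 14, 9/4, 4)
obs 9: x=2 → posterior Dirichlet(22/3, 14, 13/4, 4)
obs 10: x=2 → posterior Dirichlet(22/3, 14, 17/4, 4)
obs 11: x=2 → posterior Dirichlet(22/3, 14, 21/4, 4)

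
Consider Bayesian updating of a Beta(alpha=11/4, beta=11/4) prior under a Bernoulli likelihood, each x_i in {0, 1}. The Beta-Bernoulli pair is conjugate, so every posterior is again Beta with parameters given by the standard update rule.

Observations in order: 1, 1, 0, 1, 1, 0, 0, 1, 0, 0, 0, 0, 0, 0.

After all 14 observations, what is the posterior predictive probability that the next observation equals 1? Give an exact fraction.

obs 1: x=1 → posterior Beta(15/4, 11/4)
obs 2: x=1 → posterior Beta(19/4, 11/4)
obs 3: x=0 → posterior Beta(19/4, 15/4)
obs 4: x=1 → posterior Beta(23/4, 15/4)
obs 5: x=1 → posterior Beta(27/4, 15/4)
obs 6: x=0 → posterior Beta(27/4, 19/4)
obs 7: x=0 → posterior Beta(27/4, 23/4)
obs 8: x=1 → posterior Beta(31/4, 23/4)
obs 9: x=0 → posterior Beta(31/4, 27/4)
obs 10: x=0 → posterior Beta(31/4, 31/4)
obs 11: x=0 → posterior Beta(31/4, 35/4)
obs 12: x=0 → posterior Beta(31/4, 39/4)
obs 13: x=0 → posterior Beta(31/4, 43/4)
obs 14: x=0 → posterior Beta(31/4, 47/4)

31/78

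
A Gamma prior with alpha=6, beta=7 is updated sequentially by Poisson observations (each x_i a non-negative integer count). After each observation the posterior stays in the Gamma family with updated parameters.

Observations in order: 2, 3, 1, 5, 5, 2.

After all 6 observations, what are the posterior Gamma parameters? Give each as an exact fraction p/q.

obs 1: x=2 → posterior Gamma(8, 8)
obs 2: x=3 → posterior Gamma(11, 9)
obs 3: x=1 → posterior Gamma(12, 10)
obs 4: x=5 → posterior Gamma(17, 11)
obs 5: x=5 → posterior Gamma(22, 12)
obs 6: x=2 → posterior Gamma(24, 13)

alpha=24, beta=13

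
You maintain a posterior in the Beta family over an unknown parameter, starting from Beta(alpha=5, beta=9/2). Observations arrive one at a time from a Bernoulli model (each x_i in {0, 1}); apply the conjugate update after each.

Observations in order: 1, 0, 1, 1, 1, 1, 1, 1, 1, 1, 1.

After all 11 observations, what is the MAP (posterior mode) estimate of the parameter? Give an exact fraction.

28/37

obs 1: x=1 → posterior Beta(6, 9/2)
obs 2: x=0 → posterior Beta(6, 11/2)
obs 3: x=1 → posterior Beta(7, 11/2)
obs 4: x=1 → posterior Beta(8, 11/2)
obs 5: x=1 → posterior Beta(9, 11/2)
obs 6: x=1 → posterior Beta(10, 11/2)
obs 7: x=1 → posterior Beta(11, 11/2)
obs 8: x=1 → posterior Beta(12, 11/2)
obs 9: x=1 → posterior Beta(13, 11/2)
obs 10: x=1 → posterior Beta(14, 11/2)
obs 11: x=1 → posterior Beta(15, 11/2)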